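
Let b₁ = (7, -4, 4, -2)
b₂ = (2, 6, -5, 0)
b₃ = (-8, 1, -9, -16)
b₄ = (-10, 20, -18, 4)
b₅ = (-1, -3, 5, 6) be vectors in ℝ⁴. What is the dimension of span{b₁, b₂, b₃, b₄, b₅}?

Put the 4×5 matrix [b₁|b₂|b₃|b₄|b₅] into echelon form.
Exactly 3 pivots survive; hence the rank is 3.
(With 5 elements in a 4-dimensional space the rank is at most 4.)

3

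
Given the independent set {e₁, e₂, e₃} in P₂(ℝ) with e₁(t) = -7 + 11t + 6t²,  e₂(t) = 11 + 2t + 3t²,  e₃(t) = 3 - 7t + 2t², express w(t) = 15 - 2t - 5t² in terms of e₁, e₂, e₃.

Work in coordinates with respect to the standard basis {1, t, t²}.
Solve the system with e₁, e₂, e₃ as columns and w as the right-hand side.
Row-reducing the augmented matrix gives the unique coefficients (a₁, a₂, a₃) = (-1, 1, -1).

w = -e₁ + e₂ - e₃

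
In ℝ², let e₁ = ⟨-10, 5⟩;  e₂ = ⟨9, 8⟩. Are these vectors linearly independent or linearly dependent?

linearly independent

Form the 2×2 matrix with these as columns; its determinant is -125.
A nonzero determinant means the columns are linearly independent.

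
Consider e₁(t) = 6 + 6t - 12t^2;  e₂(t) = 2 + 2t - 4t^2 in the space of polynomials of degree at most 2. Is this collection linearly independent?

Write each element as a coordinate vector in ℝ³ using {1, t, t^2}.
Place the vectors as rows of a 2×3 matrix and reduce to echelon form.
The reduction yields 1 nonzero row, so the rank is 1.
Since rank 1 < 2, the set is linearly dependent.
Indeed e₁ - 3e₂ = 0.

linearly dependent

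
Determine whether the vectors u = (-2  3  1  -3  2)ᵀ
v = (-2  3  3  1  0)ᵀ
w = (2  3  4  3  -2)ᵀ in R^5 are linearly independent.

Row-reduce the matrix whose columns are u, v, w.
The reduction yields 3 nonzero rows, so the rank is 3.
Since rank = 3 (the number of vectors), the set is linearly independent.

linearly independent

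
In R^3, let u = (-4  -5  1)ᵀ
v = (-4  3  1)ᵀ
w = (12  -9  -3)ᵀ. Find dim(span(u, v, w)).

dim = 2

Form the matrix with u, v, w as columns and reduce.
The echelon form has 2 nonzero rows, so the rank is 2.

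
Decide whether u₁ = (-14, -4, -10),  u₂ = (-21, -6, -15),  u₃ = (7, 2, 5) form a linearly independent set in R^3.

One vector is a scalar multiple of another, so the set is dependent.

linearly dependent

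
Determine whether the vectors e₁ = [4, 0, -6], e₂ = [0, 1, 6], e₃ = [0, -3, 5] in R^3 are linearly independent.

The matrix [e₁|e₂|e₃] has determinant 92.
A nonzero determinant means the columns are linearly independent.

linearly independent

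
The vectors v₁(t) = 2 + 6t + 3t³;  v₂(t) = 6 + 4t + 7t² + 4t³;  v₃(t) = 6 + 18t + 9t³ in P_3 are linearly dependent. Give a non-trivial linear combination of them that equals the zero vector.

Pass to coordinate vectors relative to the basis {1, t, …, t³}.
Row-reduce the matrix with v₁, v₂, v₃ as columns; the null space gives the coefficients.
One solution (up to scaling) is (3, 0, -1).

3v₁ - v₃ = 0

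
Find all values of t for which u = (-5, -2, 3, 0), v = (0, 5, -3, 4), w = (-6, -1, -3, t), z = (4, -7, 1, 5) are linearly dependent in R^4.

t = 40

Dependence holds iff the 4×4 matrix [u v w z] is singular.
Cofactor expansion gives det = 1760 - 44*t.
Setting this to zero gives t = 40.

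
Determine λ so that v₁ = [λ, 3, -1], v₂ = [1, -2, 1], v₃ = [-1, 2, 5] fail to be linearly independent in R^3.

The vectors are dependent exactly when the determinant of the matrix with rows v₁, v₂, v₃ vanishes.
Expanding, det = -12*λ - 18.
Solving -12*λ - 18 = 0 yields λ = -3/2.

λ = -3/2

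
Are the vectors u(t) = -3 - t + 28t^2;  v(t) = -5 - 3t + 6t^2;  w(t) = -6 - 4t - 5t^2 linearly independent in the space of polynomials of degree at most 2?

linearly dependent

Take coordinates with respect to the standard basis {1, t, t^2}.
Row-reduce the matrix whose columns are u, v, w.
The reduction yields 2 nonzero rows, so the rank is 2.
Since rank 2 < 3, the set is linearly dependent.
Indeed u - 3v + 2w = 0.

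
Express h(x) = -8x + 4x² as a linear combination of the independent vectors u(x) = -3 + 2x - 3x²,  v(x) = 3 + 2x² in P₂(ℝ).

Take coordinate vectors relative to {1, x, x²}.
Solve the system with u, v as columns and h as the right-hand side.
Back-substitution yields (α₁, α₂) = (-4, -4).

h = -4u - 4v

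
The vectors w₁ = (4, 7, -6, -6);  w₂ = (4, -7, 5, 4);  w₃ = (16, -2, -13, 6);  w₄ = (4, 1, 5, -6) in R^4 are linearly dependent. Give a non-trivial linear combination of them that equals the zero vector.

3w₁ + 3w₂ - w₃ - 2w₄ = 0

Solve the homogeneous system with w₁, w₂, w₃, w₄ as columns by row-reducing the coefficient matrix.
One solution (up to scaling) is (3, 3, -1, -2).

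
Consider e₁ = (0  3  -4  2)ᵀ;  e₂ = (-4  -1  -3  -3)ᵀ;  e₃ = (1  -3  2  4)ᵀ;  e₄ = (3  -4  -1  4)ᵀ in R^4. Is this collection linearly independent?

The matrix [e₁|e₂|e₃|e₄] has determinant 441.
A nonzero determinant means the columns are linearly independent.

linearly independent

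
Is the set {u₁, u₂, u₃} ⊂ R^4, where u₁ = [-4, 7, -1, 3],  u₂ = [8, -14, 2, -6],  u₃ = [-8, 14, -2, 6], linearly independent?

One vector is a scalar multiple of another, so the set is dependent.

linearly dependent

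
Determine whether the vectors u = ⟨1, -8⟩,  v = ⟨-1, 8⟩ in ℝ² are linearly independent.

linearly dependent

Form the 2×2 matrix with these as columns; its determinant is 0.
A zero determinant means the columns are linearly dependent.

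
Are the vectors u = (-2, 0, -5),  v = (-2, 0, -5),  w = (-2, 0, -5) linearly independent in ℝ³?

linearly dependent

Row-reduce the matrix whose columns are u, v, w.
The reduction yields 1 nonzero row, so the rank is 1.
Since rank 1 < 3, the set is linearly dependent.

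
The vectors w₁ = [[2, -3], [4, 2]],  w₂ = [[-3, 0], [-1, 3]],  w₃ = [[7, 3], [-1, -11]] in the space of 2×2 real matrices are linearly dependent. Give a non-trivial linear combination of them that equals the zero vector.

Pass to coordinate vectors relative to the basis {E₁₁, E₁₂, E₂₁, E₂₂}.
Row-reduce the matrix with w₁, w₂, w₃ as columns; the null space gives the coefficients.
One solution (up to scaling) is (1, 3, 1).

w₁ + 3w₂ + w₃ = 0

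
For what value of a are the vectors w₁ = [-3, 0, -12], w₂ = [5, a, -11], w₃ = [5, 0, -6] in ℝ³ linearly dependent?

Dependence holds iff the 3×3 matrix [w₁ w₂ w₃] is singular.
Cofactor expansion gives det = 78*a.
Setting this to zero gives a = 0.

a = 0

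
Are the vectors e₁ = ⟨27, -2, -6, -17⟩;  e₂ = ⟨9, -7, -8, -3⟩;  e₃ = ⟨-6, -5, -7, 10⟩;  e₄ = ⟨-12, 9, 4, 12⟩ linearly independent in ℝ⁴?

linearly dependent

Place the vectors as rows of a 4×4 matrix and reduce to echelon form.
The reduction yields 3 nonzero rows, so the rank is 3.
Since rank 3 < 4, the set is linearly dependent.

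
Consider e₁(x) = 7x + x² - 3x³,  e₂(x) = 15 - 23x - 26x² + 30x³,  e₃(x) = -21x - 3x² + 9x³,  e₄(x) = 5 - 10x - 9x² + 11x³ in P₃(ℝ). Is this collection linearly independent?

Write each element as a coordinate vector in ℝ⁴ using {1, x, …, x³}.
One vector is a scalar multiple of another, so the set is dependent.

linearly dependent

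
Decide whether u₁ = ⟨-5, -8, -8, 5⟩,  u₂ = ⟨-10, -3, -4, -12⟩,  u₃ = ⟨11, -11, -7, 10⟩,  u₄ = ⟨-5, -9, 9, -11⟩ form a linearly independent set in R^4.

linearly independent

Row-reduce the matrix whose columns are u₁, u₂, u₃, u₄.
The reduction yields 4 nonzero rows, so the rank is 4.
Since rank = 4 (the number of vectors), the set is linearly independent.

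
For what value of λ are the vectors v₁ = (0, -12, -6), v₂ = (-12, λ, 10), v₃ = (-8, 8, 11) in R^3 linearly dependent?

λ = -1

Place the vectors as rows of a 3×3 matrix; dependence ⇔ determinant zero.
The determinant works out to -48*λ - 48.
This vanishes exactly when λ = -1.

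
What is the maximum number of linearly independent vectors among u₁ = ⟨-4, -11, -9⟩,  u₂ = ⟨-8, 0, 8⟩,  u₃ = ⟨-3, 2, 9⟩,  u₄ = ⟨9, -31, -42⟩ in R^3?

3

Form the matrix with u₁, u₂, u₃, u₄ as columns and reduce.
Exactly 3 pivots survive; hence the rank is 3.
(With 4 elements in a 3-dimensional space the rank is at most 3.)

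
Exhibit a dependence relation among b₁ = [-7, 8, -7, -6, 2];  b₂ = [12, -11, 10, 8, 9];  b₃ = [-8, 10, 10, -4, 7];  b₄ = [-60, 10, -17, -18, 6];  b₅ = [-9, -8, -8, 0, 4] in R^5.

b₁ + 2b₂ - 2b₃ + b₄ - 3b₅ = 0

Write the vectors as columns of a matrix and find a nonzero vector in its null space.
A generator of the null space is (1, 2, -2, 1, -3).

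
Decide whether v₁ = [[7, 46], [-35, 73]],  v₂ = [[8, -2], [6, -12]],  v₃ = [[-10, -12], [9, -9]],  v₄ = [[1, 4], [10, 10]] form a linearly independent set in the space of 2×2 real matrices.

linearly dependent

Take coordinates with respect to the standard basis {E₁₁, E₁₂, E₂₁, E₂₂}.
Row-reduce the matrix whose columns are v₁, v₂, v₃, v₄.
The reduction yields 3 nonzero rows, so the rank is 3.
Since rank 3 < 4, the set is linearly dependent.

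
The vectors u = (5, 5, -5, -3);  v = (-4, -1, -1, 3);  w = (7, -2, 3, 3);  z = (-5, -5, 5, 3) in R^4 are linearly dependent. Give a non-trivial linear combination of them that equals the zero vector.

u + z = 0

Write the vectors as columns of a matrix and find a nonzero vector in its null space.
One solution (up to scaling) is (1, 0, 0, 1).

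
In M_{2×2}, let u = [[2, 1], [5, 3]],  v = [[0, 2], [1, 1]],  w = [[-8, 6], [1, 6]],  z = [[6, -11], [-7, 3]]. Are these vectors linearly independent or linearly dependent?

Take coordinates with respect to the standard basis {E₁₁, E₁₂, E₂₁, E₂₂}.
Row-reduce the matrix whose columns are u, v, w, z.
The reduction yields 4 nonzero rows, so the rank is 4.
Since rank = 4 (the number of vectors), the set is linearly independent.

linearly independent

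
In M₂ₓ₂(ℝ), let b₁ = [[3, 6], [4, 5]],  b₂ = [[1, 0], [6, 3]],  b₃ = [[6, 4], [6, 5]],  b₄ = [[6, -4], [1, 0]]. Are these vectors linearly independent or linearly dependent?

linearly independent

Write each element as a coordinate vector in ℝ⁴ using {E₁₁, E₁₂, E₂₁, E₂₂}.
Form the 4×4 matrix with these as columns; its determinant is 186.
A nonzero determinant means the columns are linearly independent.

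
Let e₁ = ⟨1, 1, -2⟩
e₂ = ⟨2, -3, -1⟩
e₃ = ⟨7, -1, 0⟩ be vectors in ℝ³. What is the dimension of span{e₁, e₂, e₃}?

dim = 3

Form the matrix with e₁, e₂, e₃ as columns and reduce.
Exactly 3 pivots survive; hence the rank is 3.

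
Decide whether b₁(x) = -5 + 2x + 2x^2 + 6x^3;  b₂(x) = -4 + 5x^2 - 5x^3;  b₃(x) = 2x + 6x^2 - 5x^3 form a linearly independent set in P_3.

Take coordinates with respect to the standard basis {1, x, …, x^3}.
Place the vectors as rows of a 3×4 matrix and reduce to echelon form.
The reduction yields 3 nonzero rows, so the rank is 3.
Since rank = 3 (the number of vectors), the set is linearly independent.

linearly independent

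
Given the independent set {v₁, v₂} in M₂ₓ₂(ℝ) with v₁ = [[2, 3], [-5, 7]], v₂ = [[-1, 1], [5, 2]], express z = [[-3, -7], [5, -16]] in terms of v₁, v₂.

Identify each element with its coordinate vector in ℝ⁴ via {E₁₁, E₁₂, E₂₁, E₂₂}.
Set up the augmented matrix [v₁ | v₂ | z] and row-reduce.
The system has the unique solution (c₁, c₂) = (-2, -1).

z = -2v₁ - v₂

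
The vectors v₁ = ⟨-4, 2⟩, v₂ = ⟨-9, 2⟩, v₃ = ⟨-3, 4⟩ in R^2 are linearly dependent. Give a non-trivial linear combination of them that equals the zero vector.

Write the vectors as columns of a matrix and find a nonzero vector in its null space.
One solution (up to scaling) is (3, -1, -1).

3v₁ - v₂ - v₃ = 0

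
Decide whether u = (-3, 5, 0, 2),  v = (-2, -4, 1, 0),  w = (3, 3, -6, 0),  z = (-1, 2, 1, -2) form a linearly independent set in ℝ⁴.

Form the 4×4 matrix with these as columns; its determinant is 282.
A nonzero determinant means the columns are linearly independent.

linearly independent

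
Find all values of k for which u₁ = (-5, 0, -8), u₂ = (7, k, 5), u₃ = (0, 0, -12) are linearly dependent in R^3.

The set is linearly dependent precisely when det[u₁; u₂; u₃] = 0.
Cofactor expansion gives det = 60*k.
This vanishes exactly when k = 0.

k = 0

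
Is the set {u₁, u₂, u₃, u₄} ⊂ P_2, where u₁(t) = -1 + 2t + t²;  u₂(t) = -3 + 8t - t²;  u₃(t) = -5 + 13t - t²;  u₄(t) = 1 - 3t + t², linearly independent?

linearly dependent

Write each element as a coordinate vector in ℝ³ using {1, t, t²}.
There are 4 vectors in a 3-dimensional space, so they cannot be linearly independent.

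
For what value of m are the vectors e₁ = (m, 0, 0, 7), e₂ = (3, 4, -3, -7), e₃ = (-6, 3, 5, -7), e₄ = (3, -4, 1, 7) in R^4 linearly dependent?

m = -54

Dependence holds iff the 4×4 matrix [e₁ e₂ e₃ e₄] is singular.
The determinant works out to -14*m - 756.
Solving -14*m - 756 = 0 yields m = -54.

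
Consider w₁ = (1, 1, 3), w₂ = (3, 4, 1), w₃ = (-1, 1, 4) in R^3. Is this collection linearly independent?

linearly independent

The matrix [w₁|w₂|w₃] has determinant 23.
A nonzero determinant means the columns are linearly independent.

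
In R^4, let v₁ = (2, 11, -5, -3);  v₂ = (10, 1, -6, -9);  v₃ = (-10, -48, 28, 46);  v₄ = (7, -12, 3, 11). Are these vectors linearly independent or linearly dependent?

linearly dependent

Place the vectors as rows of a 4×4 matrix and reduce to echelon form.
The reduction yields 3 nonzero rows, so the rank is 3.
Since rank 3 < 4, the set is linearly dependent.
Indeed 2v₁ + 2v₂ + v₃ - 2v₄ = 0.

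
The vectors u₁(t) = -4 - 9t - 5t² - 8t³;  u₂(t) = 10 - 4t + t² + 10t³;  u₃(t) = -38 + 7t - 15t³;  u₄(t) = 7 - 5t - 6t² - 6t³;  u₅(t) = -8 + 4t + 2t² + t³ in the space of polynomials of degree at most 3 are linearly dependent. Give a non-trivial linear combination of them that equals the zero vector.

Write each element as a vector in ℝ⁴ using {1, t, …, t³}.
Solve the homogeneous system with u₁, u₂, u₃, u₄, u₅ as columns by row-reducing the coefficient matrix.
One solution (up to scaling) is (1, -1, -1, 0, 3).

u₁ - u₂ - u₃ + 3u₅ = 0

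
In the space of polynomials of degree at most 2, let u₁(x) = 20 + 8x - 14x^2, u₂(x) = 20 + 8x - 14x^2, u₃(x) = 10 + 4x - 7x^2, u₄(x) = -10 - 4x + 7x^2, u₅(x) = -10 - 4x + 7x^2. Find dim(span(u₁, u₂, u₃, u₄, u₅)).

Use coordinates relative to {1, x, x^2}.
Form the matrix with u₁, u₂, u₃, u₄, u₅ as columns and reduce.
Exactly 1 pivot survives; hence the rank is 1.
(With 5 elements in a 3-dimensional space the rank is at most 3.)

1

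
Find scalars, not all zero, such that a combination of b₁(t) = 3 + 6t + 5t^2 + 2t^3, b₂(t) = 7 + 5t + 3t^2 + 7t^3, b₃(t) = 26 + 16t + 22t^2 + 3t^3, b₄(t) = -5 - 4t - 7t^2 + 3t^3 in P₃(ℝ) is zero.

b₁ - 2b₂ + b₃ + 3b₄ = 0

Write each element as a vector in ℝ⁴ using {1, t, …, t^3}.
Row-reduce the matrix with b₁, b₂, b₃, b₄ as columns; the null space gives the coefficients.
A generator of the null space is (1, -2, 1, 3).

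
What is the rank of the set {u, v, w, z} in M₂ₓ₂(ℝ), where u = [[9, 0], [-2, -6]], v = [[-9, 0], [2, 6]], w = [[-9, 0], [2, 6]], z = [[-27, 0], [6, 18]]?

rank 1

Represent each element by its coordinate vector in ℝ⁴.
Form the matrix with u, v, w, z as columns and reduce.
There is 1 pivot column, so rank = 1.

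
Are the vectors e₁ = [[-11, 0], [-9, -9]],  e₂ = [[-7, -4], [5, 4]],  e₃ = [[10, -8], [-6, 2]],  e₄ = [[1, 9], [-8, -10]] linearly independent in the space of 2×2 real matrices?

linearly independent

Write each element as a coordinate vector in ℝ⁴ using {E₁₁, E₁₂, E₂₁, E₂₂}.
Row-reduce the matrix whose columns are e₁, e₂, e₃, e₄.
The reduction yields 4 nonzero rows, so the rank is 4.
Since rank = 4 (the number of vectors), the set is linearly independent.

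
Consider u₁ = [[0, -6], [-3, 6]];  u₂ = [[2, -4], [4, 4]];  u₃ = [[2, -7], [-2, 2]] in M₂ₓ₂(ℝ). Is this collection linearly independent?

linearly independent

Take coordinates with respect to the standard basis {E₁₁, E₁₂, E₂₁, E₂₂}.
Row-reduce the matrix whose columns are u₁, u₂, u₃.
The reduction yields 3 nonzero rows, so the rank is 3.
Since rank = 3 (the number of vectors), the set is linearly independent.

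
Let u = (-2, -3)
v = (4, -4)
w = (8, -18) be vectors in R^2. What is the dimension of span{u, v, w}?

dim = 2

Put the 2×3 matrix [u|v|w] into echelon form.
The echelon form has 2 nonzero rows, so the rank is 2.
(With 3 elements in a 2-dimensional space the rank is at most 2.)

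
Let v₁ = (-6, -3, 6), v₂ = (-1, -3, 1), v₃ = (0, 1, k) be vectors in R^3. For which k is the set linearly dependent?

k = 0

The set is linearly dependent precisely when det[v₁; v₂; v₃] = 0.
Cofactor expansion gives det = 15*k.
Setting this to zero gives k = 0.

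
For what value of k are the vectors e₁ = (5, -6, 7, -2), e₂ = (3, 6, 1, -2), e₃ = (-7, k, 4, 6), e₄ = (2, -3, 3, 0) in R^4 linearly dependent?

The vectors are dependent exactly when the determinant of the matrix with rows e₁, e₂, e₃, e₄ vanishes.
Expanding, det = 12*k + 396.
This vanishes exactly when k = -33.

k = -33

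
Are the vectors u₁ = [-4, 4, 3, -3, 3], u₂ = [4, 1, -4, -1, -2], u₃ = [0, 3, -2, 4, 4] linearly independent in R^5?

Row-reduce the matrix whose columns are u₁, u₂, u₃.
The reduction yields 3 nonzero rows, so the rank is 3.
Since rank = 3 (the number of vectors), the set is linearly independent.

linearly independent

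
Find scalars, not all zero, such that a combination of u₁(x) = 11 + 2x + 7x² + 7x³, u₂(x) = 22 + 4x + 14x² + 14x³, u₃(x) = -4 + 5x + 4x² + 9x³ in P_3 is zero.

2u₁ - u₂ = 0

Write each element as a vector in ℝ⁴ using {1, x, …, x³}.
Set up α₁u₁ + … + α₃u₃ = 0 and solve the homogeneous system.
The free variable yields coefficients (2, -1, 0) (any nonzero multiple also works).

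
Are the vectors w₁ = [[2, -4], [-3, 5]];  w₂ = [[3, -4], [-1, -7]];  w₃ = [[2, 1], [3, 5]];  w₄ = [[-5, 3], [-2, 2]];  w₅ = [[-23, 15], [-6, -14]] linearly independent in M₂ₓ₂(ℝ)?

linearly dependent

Write each element as a coordinate vector in ℝ⁴ using {E₁₁, E₁₂, E₂₁, E₂₂}.
There are 5 vectors in a 4-dimensional space, so they cannot be linearly independent.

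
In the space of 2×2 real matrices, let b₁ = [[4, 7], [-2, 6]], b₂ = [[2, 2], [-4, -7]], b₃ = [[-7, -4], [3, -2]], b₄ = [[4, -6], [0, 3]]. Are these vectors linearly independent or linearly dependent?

linearly independent

Take coordinates with respect to the standard basis {E₁₁, E₁₂, E₂₁, E₂₂}.
Place the vectors as rows of a 4×4 matrix and reduce to echelon form.
The reduction yields 4 nonzero rows, so the rank is 4.
Since rank = 4 (the number of vectors), the set is linearly independent.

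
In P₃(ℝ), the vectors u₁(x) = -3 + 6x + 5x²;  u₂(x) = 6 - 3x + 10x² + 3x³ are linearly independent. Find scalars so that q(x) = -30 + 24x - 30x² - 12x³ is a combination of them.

Take coordinate vectors relative to {1, x, …, x³}.
Write q = a₁u₁ + a₂u₂ and equate components.
The system has the unique solution (a₁, a₂) = (2, -4).

q = 2u₁ - 4u₂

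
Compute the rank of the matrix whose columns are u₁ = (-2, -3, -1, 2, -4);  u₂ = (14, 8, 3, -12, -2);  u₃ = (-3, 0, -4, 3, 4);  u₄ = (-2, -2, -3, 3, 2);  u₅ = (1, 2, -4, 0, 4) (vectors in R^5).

Form the matrix with u₁, u₂, u₃, u₄, u₅ as columns and reduce.
There are 4 pivot columns, so rank = 4.

rank 4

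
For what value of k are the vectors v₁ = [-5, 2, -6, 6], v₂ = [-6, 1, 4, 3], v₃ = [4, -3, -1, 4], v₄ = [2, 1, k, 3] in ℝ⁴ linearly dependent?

Dependence holds iff the 4×4 matrix [v₁ v₂ v₃ v₄] is singular.
The determinant works out to -91*k - 1092.
This vanishes exactly when k = -12.

k = -12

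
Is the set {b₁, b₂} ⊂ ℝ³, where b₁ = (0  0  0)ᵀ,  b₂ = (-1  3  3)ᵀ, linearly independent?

One of the vectors is the zero vector, so the set is linearly dependent.

linearly dependent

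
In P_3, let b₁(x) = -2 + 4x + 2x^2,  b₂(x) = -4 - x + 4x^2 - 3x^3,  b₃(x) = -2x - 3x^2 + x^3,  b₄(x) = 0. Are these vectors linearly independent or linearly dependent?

linearly dependent

Take coordinates with respect to the standard basis {1, x, …, x^3}.
One of the vectors is the zero vector, so the set is linearly dependent.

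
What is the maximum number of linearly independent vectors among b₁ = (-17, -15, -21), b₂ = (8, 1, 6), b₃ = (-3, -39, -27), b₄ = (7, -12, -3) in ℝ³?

Apply Gaussian elimination to the matrix whose rows are b₁, b₂, b₃, b₄.
The echelon form has 2 nonzero rows, so the rank is 2.
(With 4 elements in a 3-dimensional space the rank is at most 3.)

2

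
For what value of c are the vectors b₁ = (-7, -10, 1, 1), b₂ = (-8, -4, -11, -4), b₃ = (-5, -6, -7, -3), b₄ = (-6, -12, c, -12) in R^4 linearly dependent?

c = -24

Dependence holds iff the 4×4 matrix [b₁ b₂ b₃ b₄] is singular.
Expanding, det = -152*c - 3648.
Solving -152*c - 3648 = 0 yields c = -24.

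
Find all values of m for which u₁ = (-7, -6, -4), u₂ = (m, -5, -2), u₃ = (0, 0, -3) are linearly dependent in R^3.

Place the vectors as rows of a 3×3 matrix; dependence ⇔ determinant zero.
Cofactor expansion gives det = -18*m - 105.
Solving -18*m - 105 = 0 yields m = -35/6.

m = -35/6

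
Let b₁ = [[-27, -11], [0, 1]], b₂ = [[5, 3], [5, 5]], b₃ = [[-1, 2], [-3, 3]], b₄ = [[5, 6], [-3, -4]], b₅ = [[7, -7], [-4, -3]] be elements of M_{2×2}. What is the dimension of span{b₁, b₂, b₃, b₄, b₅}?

Represent each element by its coordinate vector in ℝ⁴.
Put the 4×5 matrix [b₁|b₂|b₃|b₄|b₅] into echelon form.
There are 4 pivot columns, so rank = 4.
(With 5 elements in a 4-dimensional space the rank is at most 4.)

dim = 4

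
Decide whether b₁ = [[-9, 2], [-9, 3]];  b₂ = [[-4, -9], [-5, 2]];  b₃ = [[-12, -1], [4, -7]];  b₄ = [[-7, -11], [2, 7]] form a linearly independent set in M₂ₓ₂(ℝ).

Take coordinates with respect to the standard basis {E₁₁, E₁₂, E₂₁, E₂₂}.
Place the vectors as rows of a 4×4 matrix and reduce to echelon form.
The reduction yields 4 nonzero rows, so the rank is 4.
Since rank = 4 (the number of vectors), the set is linearly independent.

linearly independent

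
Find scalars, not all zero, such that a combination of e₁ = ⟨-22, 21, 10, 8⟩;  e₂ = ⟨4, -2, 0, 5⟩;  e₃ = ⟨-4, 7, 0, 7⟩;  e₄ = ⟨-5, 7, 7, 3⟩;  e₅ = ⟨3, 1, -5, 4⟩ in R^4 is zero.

e₁ + e₂ - 3e₃ + 2e₅ = 0

Solve the homogeneous system with e₁, e₂, e₃, e₄, e₅ as columns by row-reducing the coefficient matrix.
One solution (up to scaling) is (1, 1, -3, 0, 2).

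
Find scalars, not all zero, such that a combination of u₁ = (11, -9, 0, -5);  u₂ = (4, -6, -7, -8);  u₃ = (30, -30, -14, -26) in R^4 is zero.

Row-reduce the matrix with u₁, u₂, u₃ as columns; the null space gives the coefficients.
One solution (up to scaling) is (2, 2, -1).

2u₁ + 2u₂ - u₃ = 0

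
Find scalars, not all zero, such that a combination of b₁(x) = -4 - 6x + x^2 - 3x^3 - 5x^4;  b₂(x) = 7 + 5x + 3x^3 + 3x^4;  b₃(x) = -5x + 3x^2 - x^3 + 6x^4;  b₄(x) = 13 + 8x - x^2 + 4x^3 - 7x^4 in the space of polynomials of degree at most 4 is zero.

2b₁ + 3b₂ - b₃ - b₄ = 0

Pass to coordinate vectors relative to the basis {1, x, …, x^4}.
Write the vectors as columns of a matrix and find a nonzero vector in its null space.
The free variable yields coefficients (2, 3, -1, -1) (any nonzero multiple also works).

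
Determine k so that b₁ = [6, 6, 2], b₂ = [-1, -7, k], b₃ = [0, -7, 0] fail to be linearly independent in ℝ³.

k = -1/3

Dependence holds iff the 3×3 matrix [b₁ b₂ b₃] is singular.
Expanding, det = 42*k + 14.
This vanishes exactly when k = -1/3.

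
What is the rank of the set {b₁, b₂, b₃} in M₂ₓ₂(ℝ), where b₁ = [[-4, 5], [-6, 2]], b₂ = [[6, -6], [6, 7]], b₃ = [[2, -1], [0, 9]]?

Pass to coordinate vectors with respect to the basis {E₁₁, E₁₂, E₂₁, E₂₂}.
Put the 4×3 matrix [b₁|b₂|b₃] into echelon form.
The echelon form has 2 nonzero rows, so the rank is 2.

rank 2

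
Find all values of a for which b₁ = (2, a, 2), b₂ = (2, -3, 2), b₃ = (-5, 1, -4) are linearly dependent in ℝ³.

a = -3

The vectors are dependent exactly when the determinant of the matrix with rows b₁, b₂, b₃ vanishes.
The determinant works out to -2*a - 6.
This vanishes exactly when a = -3.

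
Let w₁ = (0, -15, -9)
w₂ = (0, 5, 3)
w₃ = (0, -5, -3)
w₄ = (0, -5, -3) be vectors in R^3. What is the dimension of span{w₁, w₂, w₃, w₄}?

1

Row-reduce the 4×3 matrix with these as rows.
The echelon form has 1 nonzero row, so the rank is 1.
(With 4 elements in a 3-dimensional space the rank is at most 3.)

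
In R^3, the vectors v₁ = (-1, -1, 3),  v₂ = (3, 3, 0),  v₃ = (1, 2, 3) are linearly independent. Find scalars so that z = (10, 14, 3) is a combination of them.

Solve the system with v₁, v₂, v₃ as columns and z as the right-hand side.
Back-substitution yields (a₁, a₂, a₃) = (-3, 1, 4).

z = -3v₁ + v₂ + 4v₃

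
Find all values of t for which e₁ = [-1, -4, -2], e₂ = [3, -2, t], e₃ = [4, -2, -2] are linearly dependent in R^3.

t = -16/9

The vectors are dependent exactly when the determinant of the matrix with rows e₁, e₂, e₃ vanishes.
The determinant works out to -18*t - 32.
Setting this to zero gives t = -16/9.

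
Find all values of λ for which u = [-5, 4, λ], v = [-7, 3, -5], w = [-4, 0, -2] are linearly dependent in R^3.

The vectors are dependent exactly when the determinant of the matrix with rows u, v, w vanishes.
Expanding, det = 12*λ + 54.
Setting this to zero gives λ = -9/2.

λ = -9/2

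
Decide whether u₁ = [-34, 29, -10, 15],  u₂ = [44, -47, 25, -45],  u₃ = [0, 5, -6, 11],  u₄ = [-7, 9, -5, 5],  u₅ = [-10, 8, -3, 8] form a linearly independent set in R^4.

There are 5 vectors in a 4-dimensional space, so they cannot be linearly independent.

linearly dependent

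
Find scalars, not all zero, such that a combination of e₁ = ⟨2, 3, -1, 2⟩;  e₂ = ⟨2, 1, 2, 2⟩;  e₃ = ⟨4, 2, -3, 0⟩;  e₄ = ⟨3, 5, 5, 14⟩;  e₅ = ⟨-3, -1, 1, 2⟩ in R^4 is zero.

e₁ + 3e₂ + e₃ - e₄ + 3e₅ = 0

Set up α₁e₁ + … + α₅e₅ = 0 and solve the homogeneous system.
A generator of the null space is (1, 3, 1, -1, 3).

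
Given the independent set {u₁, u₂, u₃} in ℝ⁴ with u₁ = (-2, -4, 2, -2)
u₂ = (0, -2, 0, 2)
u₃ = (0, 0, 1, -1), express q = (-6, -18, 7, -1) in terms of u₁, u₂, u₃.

Solve the system with u₁, u₂, u₃ as columns and q as the right-hand side.
Row-reducing the augmented matrix gives the unique coefficients (a₁, a₂, a₃) = (3, 3, 1).

q = 3u₁ + 3u₂ + u₃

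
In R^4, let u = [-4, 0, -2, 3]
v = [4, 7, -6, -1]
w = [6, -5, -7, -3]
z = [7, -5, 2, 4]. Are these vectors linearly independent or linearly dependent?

Row-reduce the matrix whose columns are u, v, w, z.
The reduction yields 4 nonzero rows, so the rank is 4.
Since rank = 4 (the number of vectors), the set is linearly independent.

linearly independent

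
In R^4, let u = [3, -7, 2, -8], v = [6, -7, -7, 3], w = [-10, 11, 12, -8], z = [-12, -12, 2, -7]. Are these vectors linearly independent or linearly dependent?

linearly independent

Row-reduce the matrix whose columns are u, v, w, z.
The reduction yields 4 nonzero rows, so the rank is 4.
Since rank = 4 (the number of vectors), the set is linearly independent.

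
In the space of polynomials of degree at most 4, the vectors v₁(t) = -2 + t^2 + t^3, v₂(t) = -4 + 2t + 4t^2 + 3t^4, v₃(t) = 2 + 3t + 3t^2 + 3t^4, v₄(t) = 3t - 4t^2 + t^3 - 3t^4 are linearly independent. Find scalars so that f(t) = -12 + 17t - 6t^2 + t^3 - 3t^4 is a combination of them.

Work in coordinates with respect to the standard basis {1, t, …, t^4}.
Set up the augmented matrix [v₁ | v₂ | v₃ | v₄ | f] and row-reduce.
The system has the unique solution (a₁, …, a₄) = (-3, 4, -1, 4).

f = -3v₁ + 4v₂ - v₃ + 4v₄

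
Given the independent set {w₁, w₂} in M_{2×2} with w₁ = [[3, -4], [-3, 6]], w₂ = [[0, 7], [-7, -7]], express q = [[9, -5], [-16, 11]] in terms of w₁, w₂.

q = 3w₁ + w₂

Identify each element with its coordinate vector in ℝ⁴ via {E₁₁, E₁₂, E₂₁, E₂₂}.
Write q = a₁w₁ + a₂w₂ and equate components.
Back-substitution yields (a₁, a₂) = (3, 1).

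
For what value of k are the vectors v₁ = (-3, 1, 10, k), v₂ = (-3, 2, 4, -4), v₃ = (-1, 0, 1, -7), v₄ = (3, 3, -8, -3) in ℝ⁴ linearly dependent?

Dependence holds iff the 4×4 matrix [v₁ v₂ v₃ v₄] is singular.
Cofactor expansion gives det = 13*k - 481.
This vanishes exactly when k = 37.

k = 37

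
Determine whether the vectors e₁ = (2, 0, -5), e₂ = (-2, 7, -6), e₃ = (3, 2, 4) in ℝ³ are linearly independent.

linearly independent

The matrix [e₁|e₂|e₃] has determinant 205.
A nonzero determinant means the columns are linearly independent.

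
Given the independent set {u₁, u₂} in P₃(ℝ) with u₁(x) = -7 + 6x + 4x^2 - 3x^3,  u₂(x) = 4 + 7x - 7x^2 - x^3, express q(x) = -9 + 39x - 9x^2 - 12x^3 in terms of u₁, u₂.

q = 3u₁ + 3u₂

Identify each element with its coordinate vector in ℝ⁴ via {1, x, …, x^3}.
Since u₁, u₂ are independent, the coefficients expressing q are uniquely determined by a linear system.
Row-reducing the augmented matrix gives the unique coefficients (a₁, a₂) = (3, 3).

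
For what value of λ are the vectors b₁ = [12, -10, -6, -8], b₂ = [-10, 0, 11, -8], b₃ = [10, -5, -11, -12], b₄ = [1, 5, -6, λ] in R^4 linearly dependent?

The set is linearly dependent precisely when det[b₁; b₂; b₃; b₄] = 0.
Expanding, det = 360*λ - 2000.
Solving 360*λ - 2000 = 0 yields λ = 50/9.

λ = 50/9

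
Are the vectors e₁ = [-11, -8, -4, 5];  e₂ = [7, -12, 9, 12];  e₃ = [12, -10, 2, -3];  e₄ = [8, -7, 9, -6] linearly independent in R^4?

linearly independent

Form the 4×4 matrix with these as columns; its determinant is 27725.
A nonzero determinant means the columns are linearly independent.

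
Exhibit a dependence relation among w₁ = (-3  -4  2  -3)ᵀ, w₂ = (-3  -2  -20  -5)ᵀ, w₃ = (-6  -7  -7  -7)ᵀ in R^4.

Row-reduce the matrix with w₁, w₂, w₃ as columns; the null space gives the coefficients.
A generator of the null space is (3, 1, -2).

3w₁ + w₂ - 2w₃ = 0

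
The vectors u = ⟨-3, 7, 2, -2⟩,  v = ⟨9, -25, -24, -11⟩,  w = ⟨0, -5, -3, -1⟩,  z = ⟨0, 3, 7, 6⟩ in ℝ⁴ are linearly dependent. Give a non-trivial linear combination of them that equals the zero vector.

3u + v + w + 3z = 0

Row-reduce the matrix with u, v, w, z as columns; the null space gives the coefficients.
A generator of the null space is (3, 1, 1, 3).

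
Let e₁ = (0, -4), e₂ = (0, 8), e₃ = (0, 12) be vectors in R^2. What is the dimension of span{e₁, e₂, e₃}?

dim = 1

Apply Gaussian elimination to the matrix whose rows are e₁, e₂, e₃.
There is 1 pivot column, so rank = 1.
(With 3 elements in a 2-dimensional space the rank is at most 2.)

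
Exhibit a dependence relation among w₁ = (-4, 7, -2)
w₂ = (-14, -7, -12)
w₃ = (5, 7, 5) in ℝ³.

Set up α₁w₁ + … + α₃w₃ = 0 and solve the homogeneous system.
One solution (up to scaling) is (1, -1, -2).

w₁ - w₂ - 2w₃ = 0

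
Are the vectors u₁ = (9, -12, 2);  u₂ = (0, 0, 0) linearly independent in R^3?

linearly dependent

One of the vectors is the zero vector, so the set is linearly dependent.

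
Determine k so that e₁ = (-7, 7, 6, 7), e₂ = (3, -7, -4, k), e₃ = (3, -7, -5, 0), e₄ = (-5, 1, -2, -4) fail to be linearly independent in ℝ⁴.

k = 28/9

The vectors are dependent exactly when the determinant of the matrix with rows e₁, e₂, e₃, e₄ vanishes.
Cofactor expansion gives det = 336 - 108*k.
Setting this to zero gives k = 28/9.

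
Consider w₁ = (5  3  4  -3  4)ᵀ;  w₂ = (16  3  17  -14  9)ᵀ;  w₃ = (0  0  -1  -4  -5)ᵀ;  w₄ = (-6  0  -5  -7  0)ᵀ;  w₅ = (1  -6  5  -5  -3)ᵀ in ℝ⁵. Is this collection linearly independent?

Row-reduce the matrix whose columns are w₁, w₂, w₃, w₄, w₅.
The reduction yields 4 nonzero rows, so the rank is 4.
Since rank 4 < 5, the set is linearly dependent.

linearly dependent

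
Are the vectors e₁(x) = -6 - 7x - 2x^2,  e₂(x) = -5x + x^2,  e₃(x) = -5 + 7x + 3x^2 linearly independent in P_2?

Write each element as a coordinate vector in ℝ³ using {1, x, x^2}.
Row-reduce the matrix whose columns are e₁, e₂, e₃.
The reduction yields 3 nonzero rows, so the rank is 3.
Since rank = 3 (the number of vectors), the set is linearly independent.

linearly independent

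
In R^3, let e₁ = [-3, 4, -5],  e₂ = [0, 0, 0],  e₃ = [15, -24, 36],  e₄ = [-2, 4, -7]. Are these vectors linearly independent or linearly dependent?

linearly dependent

There are 4 vectors in a 3-dimensional space, so they cannot be linearly independent.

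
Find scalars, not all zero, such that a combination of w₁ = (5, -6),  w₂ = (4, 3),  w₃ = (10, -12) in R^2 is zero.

Write the vectors as columns of a matrix and find a nonzero vector in its null space.
One solution (up to scaling) is (2, 0, -1).

2w₁ - w₃ = 0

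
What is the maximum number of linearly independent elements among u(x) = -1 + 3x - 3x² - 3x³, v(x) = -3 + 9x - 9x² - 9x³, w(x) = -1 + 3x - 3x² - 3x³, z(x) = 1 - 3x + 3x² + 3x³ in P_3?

1

Use coordinates relative to {1, x, …, x³}.
Put the 4×4 matrix [u|v|w|z] into echelon form.
Reduction leaves 1 leading entry, giving rank 1.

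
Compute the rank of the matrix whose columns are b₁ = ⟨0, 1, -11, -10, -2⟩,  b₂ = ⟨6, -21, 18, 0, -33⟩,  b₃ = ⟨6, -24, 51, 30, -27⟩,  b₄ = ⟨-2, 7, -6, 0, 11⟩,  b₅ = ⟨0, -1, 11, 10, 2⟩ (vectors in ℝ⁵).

2

Apply Gaussian elimination to the matrix whose rows are b₁, b₂, b₃, b₄, b₅.
Reduction leaves 2 leading entries, giving rank 2.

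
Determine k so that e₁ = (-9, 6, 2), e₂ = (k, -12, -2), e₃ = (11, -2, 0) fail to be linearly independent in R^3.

k = 42

The set is linearly dependent precisely when det[e₁; e₂; e₃] = 0.
Expanding, det = 168 - 4*k.
This vanishes exactly when k = 42.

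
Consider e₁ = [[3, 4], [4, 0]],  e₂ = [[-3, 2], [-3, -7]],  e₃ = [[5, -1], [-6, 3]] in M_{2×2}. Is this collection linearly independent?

Write each element as a coordinate vector in ℝ⁴ using {E₁₁, E₁₂, E₂₁, E₂₂}.
Place the vectors as rows of a 3×4 matrix and reduce to echelon form.
The reduction yields 3 nonzero rows, so the rank is 3.
Since rank = 3 (the number of vectors), the set is linearly independent.

linearly independent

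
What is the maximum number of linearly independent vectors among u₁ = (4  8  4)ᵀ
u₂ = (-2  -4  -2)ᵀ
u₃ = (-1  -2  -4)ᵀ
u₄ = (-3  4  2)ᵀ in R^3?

Put the 3×4 matrix [u₁|u₂|u₃|u₄] into echelon form.
There are 3 pivot columns, so rank = 3.
(With 4 elements in a 3-dimensional space the rank is at most 3.)

3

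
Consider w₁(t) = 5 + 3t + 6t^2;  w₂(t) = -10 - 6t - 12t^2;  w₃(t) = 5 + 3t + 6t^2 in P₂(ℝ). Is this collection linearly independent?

Write each element as a coordinate vector in ℝ³ using {1, t, t^2}.
Two of the vectors are equal, giving an immediate dependence.

linearly dependent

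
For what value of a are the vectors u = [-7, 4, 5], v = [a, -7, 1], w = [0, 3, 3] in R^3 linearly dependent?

a = -56

Dependence holds iff the 3×3 matrix [u v w] is singular.
Expanding, det = 3*a + 168.
Solving 3*a + 168 = 0 yields a = -56.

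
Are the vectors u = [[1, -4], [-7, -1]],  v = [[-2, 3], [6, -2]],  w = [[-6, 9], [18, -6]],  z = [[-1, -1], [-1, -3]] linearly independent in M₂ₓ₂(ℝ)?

linearly dependent

Take coordinates with respect to the standard basis {E₁₁, E₁₂, E₂₁, E₂₂}.
One vector is a scalar multiple of another, so the set is dependent.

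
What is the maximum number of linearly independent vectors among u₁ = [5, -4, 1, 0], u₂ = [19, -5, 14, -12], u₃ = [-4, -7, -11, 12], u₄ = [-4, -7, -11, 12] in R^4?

2

Put the 4×4 matrix [u₁|u₂|u₃|u₄] into echelon form.
Reduction leaves 2 leading entries, giving rank 2.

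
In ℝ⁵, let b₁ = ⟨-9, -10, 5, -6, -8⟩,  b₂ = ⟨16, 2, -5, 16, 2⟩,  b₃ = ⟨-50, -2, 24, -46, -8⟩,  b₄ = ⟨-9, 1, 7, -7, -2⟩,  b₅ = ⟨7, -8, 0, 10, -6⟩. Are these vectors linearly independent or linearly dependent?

linearly dependent

Row-reduce the matrix whose columns are b₁, b₂, b₃, b₄, b₅.
The reduction yields 3 nonzero rows, so the rank is 3.
Since rank 3 < 5, the set is linearly dependent.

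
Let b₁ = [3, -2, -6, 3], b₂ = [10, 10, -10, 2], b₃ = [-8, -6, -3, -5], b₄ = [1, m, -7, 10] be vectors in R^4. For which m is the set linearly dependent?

m = -52/3

The vectors are dependent exactly when the determinant of the matrix with rows b₁, b₂, b₃, b₄ vanishes.
Expanding, det = -366*m - 6344.
Setting this to zero gives m = -52/3.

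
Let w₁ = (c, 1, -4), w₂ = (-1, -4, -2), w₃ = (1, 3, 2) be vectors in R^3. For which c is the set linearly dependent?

c = -2

The set is linearly dependent precisely when det[w₁; w₂; w₃] = 0.
Cofactor expansion gives det = -2*c - 4.
Setting this to zero gives c = -2.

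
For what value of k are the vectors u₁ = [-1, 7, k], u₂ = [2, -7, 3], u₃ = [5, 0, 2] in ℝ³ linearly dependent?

k = -13/5

The vectors are dependent exactly when the determinant of the matrix with rows u₁, u₂, u₃ vanishes.
Expanding, det = 35*k + 91.
Setting this to zero gives k = -13/5.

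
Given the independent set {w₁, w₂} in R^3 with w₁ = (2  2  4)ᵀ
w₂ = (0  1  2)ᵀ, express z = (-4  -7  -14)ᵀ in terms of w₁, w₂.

Write z = c₁w₁ + c₂w₂ and equate components.
The system has the unique solution (c₁, c₂) = (-2, -3).

z = -2w₁ - 3w₂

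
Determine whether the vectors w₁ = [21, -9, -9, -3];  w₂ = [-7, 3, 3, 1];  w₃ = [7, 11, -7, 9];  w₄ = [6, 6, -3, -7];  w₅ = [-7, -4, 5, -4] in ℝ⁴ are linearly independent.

There are 5 vectors in a 4-dimensional space, so they cannot be linearly independent.

linearly dependent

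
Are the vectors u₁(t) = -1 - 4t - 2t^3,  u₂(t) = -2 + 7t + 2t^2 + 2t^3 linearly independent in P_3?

Take coordinates with respect to the standard basis {1, t, …, t^3}.
Place the vectors as rows of a 2×4 matrix and reduce to echelon form.
The reduction yields 2 nonzero rows, so the rank is 2.
Since rank = 2 (the number of vectors), the set is linearly independent.

linearly independent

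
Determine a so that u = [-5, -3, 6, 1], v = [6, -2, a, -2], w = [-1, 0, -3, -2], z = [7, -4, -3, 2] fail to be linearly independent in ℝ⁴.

The vectors are dependent exactly when the determinant of the matrix with rows u, v, w, z vanishes.
The determinant works out to -80*a - 768.
Solving -80*a - 768 = 0 yields a = -48/5.

a = -48/5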